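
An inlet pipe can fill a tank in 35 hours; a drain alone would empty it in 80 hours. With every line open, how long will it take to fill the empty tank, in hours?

560/9 hours

Net rate = 1/35 − 1/80 = (16 − 7)/560 = 9/560 per hour.
Filling time = 1 ÷ (9/560) = 560/9 hours.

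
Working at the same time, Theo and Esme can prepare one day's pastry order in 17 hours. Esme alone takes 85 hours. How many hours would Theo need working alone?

85/4 hours

Combined rate is 1/17 per hour.
Known contribution: 1/85 per hour.
So Theo's rate is 1/17 − 1/85 = 4/85, meaning 85/4 hours alone.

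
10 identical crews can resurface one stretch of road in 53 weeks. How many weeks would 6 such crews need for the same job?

265/3 weeks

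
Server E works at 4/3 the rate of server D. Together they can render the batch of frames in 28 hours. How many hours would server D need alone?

Let server D's rate be r; then server E's rate is (4/3)r, so together (4/3 + 1)r = (7/3)r = 1/28.
Thus r = 3/196 per hour.
Server D alone: 196/3 hours; server E alone: 49 hours.

196/3 hours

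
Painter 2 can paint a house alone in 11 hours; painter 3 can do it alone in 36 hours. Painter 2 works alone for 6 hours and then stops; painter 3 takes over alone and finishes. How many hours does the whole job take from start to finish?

In 6 hours painter 2 does 6/11 of the job, leaving 5/11.
Painter 3 works at 1/36 per hour, so finishing takes 5/11 ÷ 1/36 = 180/11 hours.
Total time = 6 + 180/11 = 246/11 hours.

246/11 hours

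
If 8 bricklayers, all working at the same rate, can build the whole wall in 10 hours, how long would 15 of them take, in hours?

16/3 hours

Total work is 8·10 = 80 bricklayer-hours.
With 15 bricklayers: 80/15 = 16/3 hours.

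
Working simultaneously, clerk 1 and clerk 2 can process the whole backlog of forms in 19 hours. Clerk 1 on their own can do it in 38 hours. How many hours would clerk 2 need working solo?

Combined rate is 1/19 per hour.
Known contribution: 1/38 per hour.
So clerk 2's rate is 1/19 − 1/38 = 1/38, meaning 38 hours alone.

38 hours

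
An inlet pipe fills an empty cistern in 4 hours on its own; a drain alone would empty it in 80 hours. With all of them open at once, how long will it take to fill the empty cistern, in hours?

80/19 hours

Net rate = 1/4 − 1/80 = (20 − 1)/80 = 19/80 per hour.
Filling time = 1 ÷ (19/80) = 80/19 hours.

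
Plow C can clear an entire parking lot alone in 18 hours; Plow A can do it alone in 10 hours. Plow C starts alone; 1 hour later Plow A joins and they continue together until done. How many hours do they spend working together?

In 1 hour Plow C does 1/18 of the job, leaving 17/18.
Plow C and Plow A together work at 7/45 per hour, so finishing takes 17/18 ÷ 7/45 = 85/14 hours.

85/14 hours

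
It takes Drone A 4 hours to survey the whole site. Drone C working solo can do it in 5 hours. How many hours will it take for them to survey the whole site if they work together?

20/9 hours

Combined rate: 1/4 + 1/5 = (5 + 4)/20 = 9/20 per hour.
Time = 1 ÷ (9/20) = 20/9 hours.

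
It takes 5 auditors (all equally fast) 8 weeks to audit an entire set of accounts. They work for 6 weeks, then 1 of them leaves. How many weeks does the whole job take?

17/2 weeks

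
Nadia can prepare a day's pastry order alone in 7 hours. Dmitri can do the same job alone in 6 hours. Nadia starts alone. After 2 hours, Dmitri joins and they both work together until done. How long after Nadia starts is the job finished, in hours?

56/13 hours

In the first 2 hours Nadia alone does 2/7 of the job, leaving 5/7.
Once everyone is working, combined rate: 1/7 + 1/6 = (6 + 7)/42 = 13/42 per hour.
Remaining 5/7 at 13/42 per hour takes 30/13 hours.
Total from the start = 2 + 30/13 = 56/13 hours.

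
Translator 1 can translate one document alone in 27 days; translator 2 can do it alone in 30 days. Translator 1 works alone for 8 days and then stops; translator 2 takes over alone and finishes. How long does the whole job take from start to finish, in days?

262/9 days

In 8 days translator 1 does 8/27 of the job, leaving 19/27.
Translator 2 works at 1/30 per day, so finishing takes 19/27 ÷ 1/30 = 190/9 days.
Total time = 8 + 190/9 = 262/9 days.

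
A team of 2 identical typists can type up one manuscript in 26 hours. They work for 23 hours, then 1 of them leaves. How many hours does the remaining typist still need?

6 hours

One typist does 1/52 of the job per hour.
After 23 hours with 2 typists, 23/26 is done (3/26 left).
With 1 typist the rate is 1/52, so the rest takes 3/26 ÷ 1/52 = 6 hours.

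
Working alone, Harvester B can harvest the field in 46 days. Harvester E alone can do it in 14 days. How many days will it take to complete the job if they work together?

161/15 days

Combined rate: 1/46 + 1/14 = (7 + 23)/322 = 30/322 = 15/161 per day.
Time = 1 ÷ (15/161) = 161/15 days.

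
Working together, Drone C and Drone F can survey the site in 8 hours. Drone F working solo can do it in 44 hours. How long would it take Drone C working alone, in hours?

Combined rate is 1/8 per hour.
Known contribution: 1/44 per hour.
So Drone C's rate is 1/8 − 1/44 = 9/88, meaning 88/9 hours alone.

88/9 hours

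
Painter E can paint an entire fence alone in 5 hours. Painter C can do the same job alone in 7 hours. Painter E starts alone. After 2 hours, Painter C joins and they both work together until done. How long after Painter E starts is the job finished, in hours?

15/4 hours

In the first 2 hours Painter E alone does 2/5 of the job, leaving 3/5.
Once everyone is working, combined rate: 1/5 + 1/7 = (7 + 5)/35 = 12/35 per hour.
Remaining 3/5 at 12/35 per hour takes 7/4 hours.
Total from the start = 2 + 7/4 = 15/4 hours.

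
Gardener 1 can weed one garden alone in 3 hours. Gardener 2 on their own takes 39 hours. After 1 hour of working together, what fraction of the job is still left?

Combined rate: 1/3 + 1/39 = (13 + 1)/39 = 14/39 per hour.
In 1 hour they complete 1·14/39 = 14/39 of the job.
So 25/39 remains.

25/39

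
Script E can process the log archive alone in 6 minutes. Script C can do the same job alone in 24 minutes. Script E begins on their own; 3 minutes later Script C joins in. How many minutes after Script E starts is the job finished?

In the first 3 minutes Script E alone does 3/6 = 1/2 of the job, leaving 1/2.
Once everyone is working, combined rate: 1/6 + 1/24 = (4 + 1)/24 = 5/24 per minute.
Remaining 1/2 at 5/24 per minute takes 12/5 minutes.
Total from the start = 3 + 12/5 = 27/5 minutes.

27/5 minutes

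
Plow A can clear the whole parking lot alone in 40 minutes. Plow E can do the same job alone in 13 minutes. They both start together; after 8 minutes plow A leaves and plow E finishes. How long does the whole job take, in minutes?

In the first 8 minutes the combined rate is 53/520, so 53/65 of the job is done, leaving 12/65.
After plow A leaves the rate is 1/13 per minute; the remaining 12/65 takes 12/5 minutes.
Total = 8 + 12/5 = 52/5 minutes.

52/5 minutes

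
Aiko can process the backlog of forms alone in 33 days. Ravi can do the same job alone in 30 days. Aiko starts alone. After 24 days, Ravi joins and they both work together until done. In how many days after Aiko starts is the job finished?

198/7 days

In the first 24 days Aiko alone does 24/33 = 8/11 of the job, leaving 3/11.
Once everyone is working, combined rate: 1/33 + 1/30 = (10 + 11)/330 = 21/330 = 7/110 per day.
Remaining 3/11 at 7/110 per day takes 30/7 days.
Total from the start = 24 + 30/7 = 198/7 days.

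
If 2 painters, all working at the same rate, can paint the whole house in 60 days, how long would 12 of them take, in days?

10 days

Total work is 2·60 = 120 painter-days.
With 12 painters: 120/12 = 10 days.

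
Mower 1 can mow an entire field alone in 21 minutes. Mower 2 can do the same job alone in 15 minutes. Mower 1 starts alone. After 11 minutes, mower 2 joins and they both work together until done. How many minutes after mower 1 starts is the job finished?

In the first 11 minutes mower 1 alone does 11/21 of the job, leaving 10/21.
Once everyone is working, combined rate: 1/21 + 1/15 = (5 + 7)/105 = 12/105 = 4/35 per minute.
Remaining 10/21 at 4/35 per minute takes 25/6 minutes.
Total from the start = 11 + 25/6 = 91/6 minutes.

91/6 minutes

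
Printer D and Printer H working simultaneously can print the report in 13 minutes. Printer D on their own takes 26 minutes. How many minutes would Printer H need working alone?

26 minutes

Combined rate is 1/13 per minute.
Known contribution: 1/26 per minute.
So Printer H's rate is 1/13 − 1/26 = 1/26, meaning 26 minutes alone.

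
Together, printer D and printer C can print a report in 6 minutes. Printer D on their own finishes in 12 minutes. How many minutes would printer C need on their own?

12 minutes

Combined rate is 1/6 per minute.
Known contribution: 1/12 per minute.
So printer C's rate is 1/6 − 1/12 = 1/12, meaning 12 minutes alone.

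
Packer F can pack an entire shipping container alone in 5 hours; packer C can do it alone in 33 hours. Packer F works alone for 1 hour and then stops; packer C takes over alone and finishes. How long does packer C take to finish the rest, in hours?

132/5 hours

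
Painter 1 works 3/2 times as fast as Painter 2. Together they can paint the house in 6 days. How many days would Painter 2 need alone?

15 days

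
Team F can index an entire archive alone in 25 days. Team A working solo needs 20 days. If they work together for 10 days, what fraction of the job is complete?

Combined rate: 1/25 + 1/20 = (4 + 5)/100 = 9/100 per day.
In 10 days they complete 10·9/100 = 9/10 of the job.

9/10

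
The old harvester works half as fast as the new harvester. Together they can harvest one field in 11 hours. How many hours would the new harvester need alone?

Let the new harvester's rate be r; then the old harvester's rate is (1/2)r, so together (1/2 + 1)r = (3/2)r = 1/11.
Thus r = 2/33 per hour.
The new harvester alone: 33/2 hours; the old harvester alone: 33 hours.

33/2 hours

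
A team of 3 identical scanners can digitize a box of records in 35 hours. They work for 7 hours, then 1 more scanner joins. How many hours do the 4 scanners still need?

21 hours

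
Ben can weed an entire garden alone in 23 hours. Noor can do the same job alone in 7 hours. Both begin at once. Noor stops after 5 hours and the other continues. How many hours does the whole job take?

In the first 5 hours the combined rate is 30/161, so 150/161 of the job is done, leaving 11/161.
After Noor leaves the rate is 1/23 per hour; the remaining 11/161 takes 11/7 hours.
Total = 5 + 11/7 = 46/7 hours.

46/7 hours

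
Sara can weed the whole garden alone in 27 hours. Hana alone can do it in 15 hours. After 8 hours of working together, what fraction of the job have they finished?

112/135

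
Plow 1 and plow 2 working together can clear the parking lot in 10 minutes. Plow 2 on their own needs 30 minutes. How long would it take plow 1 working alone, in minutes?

Combined rate is 1/10 per minute.
Known contribution: 1/30 per minute.
So plow 1's rate is 1/10 − 1/30 = 1/15, meaning 15 minutes alone.

15 minutes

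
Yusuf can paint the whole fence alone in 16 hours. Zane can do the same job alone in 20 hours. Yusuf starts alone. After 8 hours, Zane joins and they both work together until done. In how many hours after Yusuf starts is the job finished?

In the first 8 hours Yusuf alone does 8/16 = 1/2 of the job, leaving 1/2.
Once everyone is working, combined rate: 1/16 + 1/20 = (5 + 4)/80 = 9/80 per hour.
Remaining 1/2 at 9/80 per hour takes 40/9 hours.
Total from the start = 8 + 40/9 = 112/9 hours.

112/9 hours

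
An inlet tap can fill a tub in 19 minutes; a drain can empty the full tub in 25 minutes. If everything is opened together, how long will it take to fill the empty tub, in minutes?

475/6 minutes

Net rate = 1/19 − 1/25 = (25 − 19)/475 = 6/475 per minute.
Filling time = 1 ÷ (6/475) = 475/6 minutes.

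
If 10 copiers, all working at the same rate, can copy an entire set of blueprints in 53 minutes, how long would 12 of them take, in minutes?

Total work is 10·53 = 530 copier-minutes.
With 12 copiers: 530/12 = 265/6 minutes.

265/6 minutes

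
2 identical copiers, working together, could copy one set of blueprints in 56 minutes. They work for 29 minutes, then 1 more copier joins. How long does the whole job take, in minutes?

One copier does 1/112 of the job per minute.
After 29 minutes with 2 copiers, 29/56 is done (27/56 left).
With 3 copiers the rate is 3/112, so the rest takes 27/56 ÷ 3/112 = 18 minutes.
Total = 29 + 18 = 47 minutes.

47 minutes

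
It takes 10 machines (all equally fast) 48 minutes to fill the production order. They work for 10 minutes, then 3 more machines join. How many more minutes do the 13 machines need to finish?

380/13 minutes

One machine does 1/480 of the job per minute.
After 10 minutes with 10 machines, 5/24 is done (19/24 left).
With 13 machines the rate is 13/480, so the rest takes 19/24 ÷ 13/480 = 380/13 minutes.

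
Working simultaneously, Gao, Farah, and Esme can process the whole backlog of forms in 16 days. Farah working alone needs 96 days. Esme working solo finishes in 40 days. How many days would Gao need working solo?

Combined rate is 1/16 per day.
Known contribution: 1/96 + 1/40 = (5 + 12)/480 = 17/480 per day.
So Gao's rate is 1/16 − 17/480 = 13/480, meaning 480/13 days alone.

480/13 days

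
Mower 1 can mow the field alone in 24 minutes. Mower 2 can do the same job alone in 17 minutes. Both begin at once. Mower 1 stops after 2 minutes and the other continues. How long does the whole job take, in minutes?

187/12 minutes

In the first 2 minutes the combined rate is 41/408, so 41/204 of the job is done, leaving 163/204.
After mower 1 leaves the rate is 1/17 per minute; the remaining 163/204 takes 163/12 minutes.
Total = 2 + 163/12 = 187/12 minutes.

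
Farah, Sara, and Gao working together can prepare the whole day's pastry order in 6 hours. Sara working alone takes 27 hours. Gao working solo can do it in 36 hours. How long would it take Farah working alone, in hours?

Combined rate is 1/6 per hour.
Known contribution: 1/27 + 1/36 = (4 + 3)/108 = 7/108 per hour.
So Farah's rate is 1/6 − 7/108 = 11/108, meaning 108/11 hours alone.

108/11 hours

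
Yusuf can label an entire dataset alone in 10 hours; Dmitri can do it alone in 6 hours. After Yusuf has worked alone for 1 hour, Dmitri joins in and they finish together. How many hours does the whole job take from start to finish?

In 1 hour Yusuf does 1/10 of the job, leaving 9/10.
Yusuf and Dmitri together work at 4/15 per hour, so finishing takes 9/10 ÷ 4/15 = 27/8 hours.
Total time = 1 + 27/8 = 35/8 hours.

35/8 hours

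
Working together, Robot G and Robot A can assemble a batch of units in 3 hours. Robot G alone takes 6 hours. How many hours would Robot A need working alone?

6 hours

Combined rate is 1/3 per hour.
Known contribution: 1/6 per hour.
So Robot A's rate is 1/3 − 1/6 = 1/6, meaning 6 hours alone.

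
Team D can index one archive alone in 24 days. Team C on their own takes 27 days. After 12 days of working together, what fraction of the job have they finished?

Combined rate: 1/24 + 1/27 = (9 + 8)/216 = 17/216 per day.
In 12 days they complete 12·17/216 = 17/18 of the job.

17/18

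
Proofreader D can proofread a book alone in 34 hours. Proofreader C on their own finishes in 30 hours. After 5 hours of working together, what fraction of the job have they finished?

Combined rate: 1/34 + 1/30 = (15 + 17)/510 = 32/510 = 16/255 per hour.
In 5 hours they complete 5·16/255 = 16/51 of the job.

16/51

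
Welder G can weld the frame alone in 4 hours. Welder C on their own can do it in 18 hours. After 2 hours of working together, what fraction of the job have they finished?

11/18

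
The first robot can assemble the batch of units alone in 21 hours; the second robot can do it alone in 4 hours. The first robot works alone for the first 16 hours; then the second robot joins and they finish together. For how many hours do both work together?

4/5 hours

In 16 hours the first robot does 16/21 of the job, leaving 5/21.
The first robot and the second robot together work at 25/84 per hour, so finishing takes 5/21 ÷ 25/84 = 4/5 hours.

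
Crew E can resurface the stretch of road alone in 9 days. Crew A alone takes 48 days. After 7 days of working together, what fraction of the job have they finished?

133/144

Combined rate: 1/9 + 1/48 = (16 + 3)/144 = 19/144 per day.
In 7 days they complete 7·19/144 = 133/144 of the job.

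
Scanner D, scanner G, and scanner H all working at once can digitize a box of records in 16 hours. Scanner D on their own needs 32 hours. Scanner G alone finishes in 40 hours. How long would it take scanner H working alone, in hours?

Combined rate is 1/16 per hour.
Known contribution: 1/32 + 1/40 = (5 + 4)/160 = 9/160 per hour.
So scanner H's rate is 1/16 − 9/160 = 1/160, meaning 160 hours alone.

160 hours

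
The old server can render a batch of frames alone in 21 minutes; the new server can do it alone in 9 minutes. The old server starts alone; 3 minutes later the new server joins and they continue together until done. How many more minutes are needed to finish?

In 3 minutes the old server does 3/21 = 1/7 of the job, leaving 6/7.
The old server and the new server together work at 10/63 per minute, so finishing takes 6/7 ÷ 10/63 = 27/5 minutes.

27/5 minutes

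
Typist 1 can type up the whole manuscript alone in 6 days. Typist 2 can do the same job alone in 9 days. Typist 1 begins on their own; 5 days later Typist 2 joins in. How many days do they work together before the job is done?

3/5 days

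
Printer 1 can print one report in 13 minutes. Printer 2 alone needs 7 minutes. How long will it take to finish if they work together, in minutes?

Combined rate: 1/13 + 1/7 = (7 + 13)/91 = 20/91 per minute.
Time = 1 ÷ (20/91) = 91/20 minutes.

91/20 minutes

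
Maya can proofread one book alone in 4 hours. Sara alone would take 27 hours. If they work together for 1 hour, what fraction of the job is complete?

31/108

Combined rate: 1/4 + 1/27 = (27 + 4)/108 = 31/108 per hour.
In 1 hour they complete 1·31/108 = 31/108 of the job.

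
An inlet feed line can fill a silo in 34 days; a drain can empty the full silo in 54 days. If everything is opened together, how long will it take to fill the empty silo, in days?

Net rate = 1/34 − 1/54 = (27 − 17)/918 = 10/918 = 5/459 per day.
Filling time = 1 ÷ (5/459) = 459/5 days.

459/5 days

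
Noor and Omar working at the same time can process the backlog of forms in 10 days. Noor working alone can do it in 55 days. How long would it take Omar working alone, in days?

110/9 days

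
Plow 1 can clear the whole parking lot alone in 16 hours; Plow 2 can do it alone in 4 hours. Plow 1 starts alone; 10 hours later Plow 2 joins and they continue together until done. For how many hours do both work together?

In 10 hours Plow 1 does 10/16 = 5/8 of the job, leaving 3/8.
Plow 1 and Plow 2 together work at 5/16 per hour, so finishing takes 3/8 ÷ 5/16 = 6/5 hours.

6/5 hours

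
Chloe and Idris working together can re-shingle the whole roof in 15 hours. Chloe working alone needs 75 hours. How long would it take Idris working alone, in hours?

Combined rate is 1/15 per hour.
Known contribution: 1/75 per hour.
So Idris's rate is 1/15 − 1/75 = 4/75, meaning 75/4 hours alone.

75/4 hours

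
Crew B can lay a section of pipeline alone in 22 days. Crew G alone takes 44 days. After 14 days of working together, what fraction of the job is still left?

Combined rate: 1/22 + 1/44 = (2 + 1)/44 = 3/44 per day.
In 14 days they complete 14·3/44 = 21/22 of the job.
So 1/22 remains.

1/22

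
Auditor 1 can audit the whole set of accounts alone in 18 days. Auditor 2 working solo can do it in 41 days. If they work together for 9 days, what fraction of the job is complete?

59/82

Combined rate: 1/18 + 1/41 = (41 + 18)/738 = 59/738 per day.
In 9 days they complete 9·59/738 = 59/82 of the job.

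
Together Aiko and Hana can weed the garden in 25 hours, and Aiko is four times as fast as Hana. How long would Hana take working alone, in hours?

Let Hana's rate be r; then Aiko's rate is 4r, so together (4 + 1)r = 5r = 1/25.
Thus r = 1/125 per hour.
Hana alone: 125 hours; Aiko alone: 125/4 hours.

125 hours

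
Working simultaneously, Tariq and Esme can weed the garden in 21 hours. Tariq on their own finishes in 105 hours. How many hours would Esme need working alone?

Combined rate is 1/21 per hour.
Known contribution: 1/105 per hour.
So Esme's rate is 1/21 − 1/105 = 4/105, meaning 105/4 hours alone.

105/4 hours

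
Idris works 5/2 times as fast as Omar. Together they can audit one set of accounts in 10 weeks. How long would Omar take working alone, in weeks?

35 weeks

Let Omar's rate be r; then Idris's rate is (5/2)r, so together (5/2 + 1)r = (7/2)r = 1/10.
Thus r = 1/35 per week.
Omar alone: 35 weeks; Idris alone: 14 weeks.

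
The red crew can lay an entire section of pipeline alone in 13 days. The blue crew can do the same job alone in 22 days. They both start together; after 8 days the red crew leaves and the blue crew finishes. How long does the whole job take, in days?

110/13 days

In the first 8 days the combined rate is 35/286, so 140/143 of the job is done, leaving 3/143.
After the red crew leaves the rate is 1/22 per day; the remaining 3/143 takes 6/13 days.
Total = 8 + 6/13 = 110/13 days.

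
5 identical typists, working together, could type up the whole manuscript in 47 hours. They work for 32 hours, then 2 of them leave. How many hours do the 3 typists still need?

One typist does 1/235 of the job per hour.
After 32 hours with 5 typists, 32/47 is done (15/47 left).
With 3 typists the rate is 3/235, so the rest takes 15/47 ÷ 3/235 = 25 hours.

25 hours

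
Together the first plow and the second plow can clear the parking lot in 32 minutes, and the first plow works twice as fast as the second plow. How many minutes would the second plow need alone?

Let the second plow's rate be r; then the first plow's rate is 2r, so together (2 + 1)r = 3r = 1/32.
Thus r = 1/96 per minute.
The second plow alone: 96 minutes; the first plow alone: 48 minutes.

96 minutes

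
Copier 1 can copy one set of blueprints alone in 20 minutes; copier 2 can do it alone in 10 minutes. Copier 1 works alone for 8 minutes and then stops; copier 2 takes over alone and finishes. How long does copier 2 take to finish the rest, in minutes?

In 8 minutes copier 1 does 8/20 = 2/5 of the job, leaving 3/5.
Copier 2 works at 1/10 per minute, so finishing takes 3/5 ÷ 1/10 = 6 minutes.

6 minutes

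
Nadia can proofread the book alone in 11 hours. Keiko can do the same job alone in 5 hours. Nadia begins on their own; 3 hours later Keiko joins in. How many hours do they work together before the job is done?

In the first 3 hours Nadia alone does 3/11 of the job, leaving 8/11.
Once everyone is working, combined rate: 1/11 + 1/5 = (5 + 11)/55 = 16/55 per hour.
Remaining 8/11 at 16/55 per hour takes 5/2 hours.

5/2 hours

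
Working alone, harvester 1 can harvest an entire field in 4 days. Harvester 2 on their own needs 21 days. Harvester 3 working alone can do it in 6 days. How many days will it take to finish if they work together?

28/13 days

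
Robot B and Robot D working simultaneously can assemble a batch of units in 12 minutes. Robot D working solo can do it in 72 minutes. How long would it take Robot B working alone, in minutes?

Combined rate is 1/12 per minute.
Known contribution: 1/72 per minute.
So Robot B's rate is 1/12 − 1/72 = 5/72, meaning 72/5 minutes alone.

72/5 minutes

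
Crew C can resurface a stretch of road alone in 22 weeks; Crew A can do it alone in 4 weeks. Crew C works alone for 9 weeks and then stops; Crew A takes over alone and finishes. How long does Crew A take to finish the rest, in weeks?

26/11 weeks

In 9 weeks Crew C does 9/22 of the job, leaving 13/22.
Crew A works at 1/4 per week, so finishing takes 13/22 ÷ 1/4 = 26/11 weeks.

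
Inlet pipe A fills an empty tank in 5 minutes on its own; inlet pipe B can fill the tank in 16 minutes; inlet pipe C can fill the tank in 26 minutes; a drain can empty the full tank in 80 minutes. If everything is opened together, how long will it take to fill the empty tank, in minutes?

Net rate = 1/5 + 1/16 + 1/26 − 1/80 = (208 + 65 + 40 − 13)/1040 = 300/1040 = 15/52 per minute.
Filling time = 1 ÷ (15/52) = 52/15 minutes.

52/15 minutes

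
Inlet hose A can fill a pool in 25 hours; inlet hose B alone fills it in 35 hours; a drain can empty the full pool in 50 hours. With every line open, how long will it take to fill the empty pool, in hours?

Net rate = 1/25 + 1/35 − 1/50 = (14 + 10 − 7)/350 = 17/350 per hour.
Filling time = 1 ÷ (17/350) = 350/17 hours.

350/17 hours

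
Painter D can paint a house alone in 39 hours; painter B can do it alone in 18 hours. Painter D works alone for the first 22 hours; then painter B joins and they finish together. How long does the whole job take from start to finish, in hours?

520/19 hours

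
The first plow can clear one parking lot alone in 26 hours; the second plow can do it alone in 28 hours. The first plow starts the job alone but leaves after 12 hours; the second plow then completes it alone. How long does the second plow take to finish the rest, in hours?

In 12 hours the first plow does 12/26 = 6/13 of the job, leaving 7/13.
The second plow works at 1/28 per hour, so finishing takes 7/13 ÷ 1/28 = 196/13 hours.

196/13 hours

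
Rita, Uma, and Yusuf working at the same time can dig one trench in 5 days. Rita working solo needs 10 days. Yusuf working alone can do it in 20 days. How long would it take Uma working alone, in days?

20 days

Combined rate is 1/5 per day.
Known contribution: 1/10 + 1/20 = (2 + 1)/20 = 3/20 per day.
So Uma's rate is 1/5 − 3/20 = 1/20, meaning 20 days alone.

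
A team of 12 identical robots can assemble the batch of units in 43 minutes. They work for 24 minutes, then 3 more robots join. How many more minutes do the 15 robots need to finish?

76/5 minutes

One robot does 1/516 of the job per minute.
After 24 minutes with 12 robots, 24/43 is done (19/43 left).
With 15 robots the rate is 15/516 = 5/172, so the rest takes 19/43 ÷ 5/172 = 76/5 minutes.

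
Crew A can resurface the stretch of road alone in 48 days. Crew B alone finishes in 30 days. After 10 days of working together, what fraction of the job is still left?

Combined rate: 1/48 + 1/30 = (5 + 8)/240 = 13/240 per day.
In 10 days they complete 10·13/240 = 13/24 of the job.
So 11/24 remains.

11/24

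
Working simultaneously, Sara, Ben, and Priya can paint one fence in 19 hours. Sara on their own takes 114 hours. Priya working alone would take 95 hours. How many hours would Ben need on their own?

30 hours

Combined rate is 1/19 per hour.
Known contribution: 1/114 + 1/95 = (5 + 6)/570 = 11/570 per hour.
So Ben's rate is 1/19 − 11/570 = 1/30, meaning 30 hours alone.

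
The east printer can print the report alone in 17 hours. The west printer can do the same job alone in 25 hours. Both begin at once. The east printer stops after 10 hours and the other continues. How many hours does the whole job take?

In the first 10 hours the combined rate is 42/425, so 84/85 of the job is done, leaving 1/85.
After the east printer leaves the rate is 1/25 per hour; the remaining 1/85 takes 5/17 hours.
Total = 10 + 5/17 = 175/17 hours.

175/17 hours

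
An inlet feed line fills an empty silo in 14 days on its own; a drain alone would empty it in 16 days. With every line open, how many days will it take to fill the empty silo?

Net rate = 1/14 − 1/16 = (8 − 7)/112 = 1/112 per day.
Filling time = 1 ÷ (1/112) = 112 days.

112 days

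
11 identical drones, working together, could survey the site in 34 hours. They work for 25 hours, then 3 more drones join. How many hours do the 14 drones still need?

99/14 hours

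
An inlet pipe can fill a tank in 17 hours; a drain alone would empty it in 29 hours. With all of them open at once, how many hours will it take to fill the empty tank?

493/12 hours

Net rate = 1/17 − 1/29 = (29 − 17)/493 = 12/493 per hour.
Filling time = 1 ÷ (12/493) = 493/12 hours.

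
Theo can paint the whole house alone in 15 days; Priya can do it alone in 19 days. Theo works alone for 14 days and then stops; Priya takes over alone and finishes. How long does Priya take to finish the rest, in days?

19/15 days

In 14 days Theo does 14/15 of the job, leaving 1/15.
Priya works at 1/19 per day, so finishing takes 1/15 ÷ 1/19 = 19/15 days.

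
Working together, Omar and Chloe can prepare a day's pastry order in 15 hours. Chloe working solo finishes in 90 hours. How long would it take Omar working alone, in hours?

18 hours

Combined rate is 1/15 per hour.
Known contribution: 1/90 per hour.
So Omar's rate is 1/15 − 1/90 = 1/18, meaning 18 hours alone.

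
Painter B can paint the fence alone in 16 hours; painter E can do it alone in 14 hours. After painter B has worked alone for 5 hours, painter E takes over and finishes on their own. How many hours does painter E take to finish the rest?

In 5 hours painter B does 5/16 of the job, leaving 11/16.
Painter E works at 1/14 per hour, so finishing takes 11/16 ÷ 1/14 = 77/8 hours.

77/8 hours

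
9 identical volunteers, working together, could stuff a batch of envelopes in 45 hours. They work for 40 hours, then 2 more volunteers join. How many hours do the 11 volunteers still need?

45/11 hours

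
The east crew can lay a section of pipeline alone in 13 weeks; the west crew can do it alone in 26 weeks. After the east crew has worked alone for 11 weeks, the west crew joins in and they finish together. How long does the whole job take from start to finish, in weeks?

In 11 weeks the east crew does 11/13 of the job, leaving 2/13.
The east crew and the west crew together work at 3/26 per week, so finishing takes 2/13 ÷ 3/26 = 4/3 weeks.
Total time = 11 + 4/3 = 37/3 weeks.

37/3 weeks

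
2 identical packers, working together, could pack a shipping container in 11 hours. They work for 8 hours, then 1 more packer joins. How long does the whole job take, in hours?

10 hours

One packer does 1/22 of the job per hour.
After 8 hours with 2 packers, 8/11 is done (3/11 left).
With 3 packers the rate is 3/22, so the rest takes 3/11 ÷ 3/22 = 2 hours.
Total = 8 + 2 = 10 hours.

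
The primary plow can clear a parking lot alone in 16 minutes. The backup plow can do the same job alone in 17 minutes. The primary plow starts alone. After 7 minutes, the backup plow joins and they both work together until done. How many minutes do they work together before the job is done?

51/11 minutes

In the first 7 minutes the primary plow alone does 7/16 of the job, leaving 9/16.
Once everyone is working, combined rate: 1/16 + 1/17 = (17 + 16)/272 = 33/272 per minute.
Remaining 9/16 at 33/272 per minute takes 51/11 minutes.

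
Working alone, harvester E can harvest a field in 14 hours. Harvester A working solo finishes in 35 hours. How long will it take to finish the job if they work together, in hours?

With two workers the combined time is the product over the sum: 14·35/(14+35) = 490/49 = 10 hours.

10 hours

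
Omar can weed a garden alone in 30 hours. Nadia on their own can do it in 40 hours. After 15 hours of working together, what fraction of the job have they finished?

Combined rate: 1/30 + 1/40 = (4 + 3)/120 = 7/120 per hour.
In 15 hours they complete 15·7/120 = 7/8 of the job.

7/8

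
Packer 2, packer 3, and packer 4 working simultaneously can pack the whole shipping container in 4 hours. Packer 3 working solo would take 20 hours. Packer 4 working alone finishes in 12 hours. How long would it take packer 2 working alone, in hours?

60/7 hours

Combined rate is 1/4 per hour.
Known contribution: 1/20 + 1/12 = (3 + 5)/60 = 8/60 = 2/15 per hour.
So packer 2's rate is 1/4 − 2/15 = 7/60, meaning 60/7 hours alone.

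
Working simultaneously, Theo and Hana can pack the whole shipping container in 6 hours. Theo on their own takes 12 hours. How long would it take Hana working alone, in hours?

Combined rate is 1/6 per hour.
Known contribution: 1/12 per hour.
So Hana's rate is 1/6 − 1/12 = 1/12, meaning 12 hours alone.

12 hours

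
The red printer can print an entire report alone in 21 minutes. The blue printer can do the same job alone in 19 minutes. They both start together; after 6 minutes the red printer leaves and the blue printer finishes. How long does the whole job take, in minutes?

95/7 minutes

In the first 6 minutes the combined rate is 40/399, so 80/133 of the job is done, leaving 53/133.
After the red printer leaves the rate is 1/19 per minute; the remaining 53/133 takes 53/7 minutes.
Total = 6 + 53/7 = 95/7 minutes.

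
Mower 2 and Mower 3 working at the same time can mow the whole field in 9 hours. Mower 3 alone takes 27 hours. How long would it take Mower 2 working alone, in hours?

27/2 hours

Combined rate is 1/9 per hour.
Known contribution: 1/27 per hour.
So Mower 2's rate is 1/9 − 1/27 = 2/27, meaning 27/2 hours alone.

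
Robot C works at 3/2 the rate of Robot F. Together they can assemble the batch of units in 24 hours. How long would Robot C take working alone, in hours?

Let Robot F's rate be r; then Robot C's rate is (3/2)r, so together (3/2 + 1)r = (5/2)r = 1/24.
Thus r = 1/60 per hour.
Robot F alone: 60 hours; Robot C alone: 40 hours.

40 hours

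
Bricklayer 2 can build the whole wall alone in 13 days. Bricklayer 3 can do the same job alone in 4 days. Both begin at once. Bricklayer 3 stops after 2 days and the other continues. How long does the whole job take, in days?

13/2 days

In the first 2 days the combined rate is 17/52, so 17/26 of the job is done, leaving 9/26.
After Bricklayer 3 leaves the rate is 1/13 per day; the remaining 9/26 takes 9/2 days.
Total = 2 + 9/2 = 13/2 days.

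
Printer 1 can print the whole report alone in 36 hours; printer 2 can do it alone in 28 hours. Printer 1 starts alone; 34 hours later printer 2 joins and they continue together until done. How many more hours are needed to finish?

7/8 hours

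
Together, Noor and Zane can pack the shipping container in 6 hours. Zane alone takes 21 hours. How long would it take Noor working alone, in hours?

Combined rate is 1/6 per hour.
Known contribution: 1/21 per hour.
So Noor's rate is 1/6 − 1/21 = 5/42, meaning 42/5 hours alone.

42/5 hours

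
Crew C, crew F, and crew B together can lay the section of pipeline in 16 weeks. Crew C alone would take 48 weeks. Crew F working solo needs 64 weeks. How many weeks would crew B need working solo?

192/5 weeks

Combined rate is 1/16 per week.
Known contribution: 1/48 + 1/64 = (4 + 3)/192 = 7/192 per week.
So crew B's rate is 1/16 − 7/192 = 5/192, meaning 192/5 weeks alone.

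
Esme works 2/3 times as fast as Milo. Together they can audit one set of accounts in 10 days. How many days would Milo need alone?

Let Milo's rate be r; then Esme's rate is (2/3)r, so together (2/3 + 1)r = (5/3)r = 1/10.
Thus r = 3/50 per day.
Milo alone: 50/3 days; Esme alone: 25 days.

50/3 days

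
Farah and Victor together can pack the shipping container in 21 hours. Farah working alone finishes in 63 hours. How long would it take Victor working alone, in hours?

Combined rate is 1/21 per hour.
Known contribution: 1/63 per hour.
So Victor's rate is 1/21 − 1/63 = 2/63, meaning 63/2 hours alone.

63/2 hours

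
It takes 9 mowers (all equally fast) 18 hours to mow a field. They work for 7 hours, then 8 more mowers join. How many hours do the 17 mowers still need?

One mower does 1/162 of the job per hour.
After 7 hours with 9 mowers, 7/18 is done (11/18 left).
With 17 mowers the rate is 17/162, so the rest takes 11/18 ÷ 17/162 = 99/17 hours.

99/17 hours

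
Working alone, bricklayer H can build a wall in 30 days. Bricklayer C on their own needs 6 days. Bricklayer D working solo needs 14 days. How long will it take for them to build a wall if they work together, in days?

Combined rate: 1/30 + 1/6 + 1/14 = (7 + 35 + 15)/210 = 57/210 = 19/70 per day.
Time = 1 ÷ (19/70) = 70/19 days.

70/19 days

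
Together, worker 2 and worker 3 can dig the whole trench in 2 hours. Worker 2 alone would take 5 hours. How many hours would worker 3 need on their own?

10/3 hours

Combined rate is 1/2 per hour.
Known contribution: 1/5 per hour.
So worker 3's rate is 1/2 − 1/5 = 3/10, meaning 10/3 hours alone.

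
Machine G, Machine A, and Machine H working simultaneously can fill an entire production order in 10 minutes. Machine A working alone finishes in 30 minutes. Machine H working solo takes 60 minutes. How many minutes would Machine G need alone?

20 minutes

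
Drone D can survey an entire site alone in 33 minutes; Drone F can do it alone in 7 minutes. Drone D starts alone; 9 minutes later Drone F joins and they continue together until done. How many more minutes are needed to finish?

21/5 minutes

In 9 minutes Drone D does 9/33 = 3/11 of the job, leaving 8/11.
Drone D and Drone F together work at 40/231 per minute, so finishing takes 8/11 ÷ 40/231 = 21/5 minutes.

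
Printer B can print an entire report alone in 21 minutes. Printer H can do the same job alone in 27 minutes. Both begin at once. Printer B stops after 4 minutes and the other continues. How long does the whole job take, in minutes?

In the first 4 minutes the combined rate is 16/189, so 64/189 of the job is done, leaving 125/189.
After Printer B leaves the rate is 1/27 per minute; the remaining 125/189 takes 125/7 minutes.
Total = 4 + 125/7 = 153/7 minutes.

153/7 minutes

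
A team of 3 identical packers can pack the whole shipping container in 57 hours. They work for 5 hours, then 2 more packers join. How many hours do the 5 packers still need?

156/5 hours

One packer does 1/171 of the job per hour.
After 5 hours with 3 packers, 5/57 is done (52/57 left).
With 5 packers the rate is 5/171, so the rest takes 52/57 ÷ 5/171 = 156/5 hours.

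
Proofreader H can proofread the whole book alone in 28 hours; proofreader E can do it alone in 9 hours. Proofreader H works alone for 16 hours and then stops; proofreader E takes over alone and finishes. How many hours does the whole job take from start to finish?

In 16 hours proofreader H does 16/28 = 4/7 of the job, leaving 3/7.
Proofreader E works at 1/9 per hour, so finishing takes 3/7 ÷ 1/9 = 27/7 hours.
Total time = 16 + 27/7 = 139/7 hours.

139/7 hours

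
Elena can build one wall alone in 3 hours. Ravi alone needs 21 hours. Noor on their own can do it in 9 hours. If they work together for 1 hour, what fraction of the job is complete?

Combined rate: 1/3 + 1/21 + 1/9 = (21 + 3 + 7)/63 = 31/63 per hour.
In 1 hour they complete 1·31/63 = 31/63 of the job.

31/63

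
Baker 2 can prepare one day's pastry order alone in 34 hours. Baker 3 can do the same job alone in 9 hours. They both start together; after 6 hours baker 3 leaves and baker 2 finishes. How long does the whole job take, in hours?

34/3 hours

In the first 6 hours the combined rate is 43/306, so 43/51 of the job is done, leaving 8/51.
After baker 3 leaves the rate is 1/34 per hour; the remaining 8/51 takes 16/3 hours.
Total = 6 + 16/3 = 34/3 hours.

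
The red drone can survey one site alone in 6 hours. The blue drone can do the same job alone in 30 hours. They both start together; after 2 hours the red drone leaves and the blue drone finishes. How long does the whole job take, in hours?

20 hours

In the first 2 hours the combined rate is 1/5, so 2/5 of the job is done, leaving 3/5.
After the red drone leaves the rate is 1/30 per hour; the remaining 3/5 takes 18 hours.
Total = 2 + 18 = 20 hours.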